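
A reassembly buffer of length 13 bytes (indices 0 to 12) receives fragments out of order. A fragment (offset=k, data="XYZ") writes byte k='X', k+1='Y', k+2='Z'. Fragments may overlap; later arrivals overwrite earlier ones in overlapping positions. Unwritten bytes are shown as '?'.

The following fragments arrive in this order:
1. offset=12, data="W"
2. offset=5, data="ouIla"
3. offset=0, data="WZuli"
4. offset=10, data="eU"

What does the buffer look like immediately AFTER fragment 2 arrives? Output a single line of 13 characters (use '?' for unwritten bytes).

Fragment 1: offset=12 data="W" -> buffer=????????????W
Fragment 2: offset=5 data="ouIla" -> buffer=?????ouIla??W

Answer: ?????ouIla??W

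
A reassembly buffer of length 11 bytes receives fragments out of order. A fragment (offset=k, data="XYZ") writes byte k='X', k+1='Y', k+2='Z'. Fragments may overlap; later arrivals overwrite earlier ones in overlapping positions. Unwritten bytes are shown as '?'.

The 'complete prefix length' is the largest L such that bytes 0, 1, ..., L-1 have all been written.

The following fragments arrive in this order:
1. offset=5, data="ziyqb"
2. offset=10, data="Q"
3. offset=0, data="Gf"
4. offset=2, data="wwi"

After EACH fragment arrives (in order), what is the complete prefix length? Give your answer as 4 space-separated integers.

Fragment 1: offset=5 data="ziyqb" -> buffer=?????ziyqb? -> prefix_len=0
Fragment 2: offset=10 data="Q" -> buffer=?????ziyqbQ -> prefix_len=0
Fragment 3: offset=0 data="Gf" -> buffer=Gf???ziyqbQ -> prefix_len=2
Fragment 4: offset=2 data="wwi" -> buffer=GfwwiziyqbQ -> prefix_len=11

Answer: 0 0 2 11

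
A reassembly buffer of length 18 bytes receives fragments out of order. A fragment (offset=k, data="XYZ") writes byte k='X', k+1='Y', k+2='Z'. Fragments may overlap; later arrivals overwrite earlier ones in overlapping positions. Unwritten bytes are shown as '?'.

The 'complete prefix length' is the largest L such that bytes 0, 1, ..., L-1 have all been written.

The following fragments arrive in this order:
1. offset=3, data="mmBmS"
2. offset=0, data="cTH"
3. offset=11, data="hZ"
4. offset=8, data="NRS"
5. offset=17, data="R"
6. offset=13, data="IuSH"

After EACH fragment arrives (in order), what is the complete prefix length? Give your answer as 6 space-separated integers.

Fragment 1: offset=3 data="mmBmS" -> buffer=???mmBmS?????????? -> prefix_len=0
Fragment 2: offset=0 data="cTH" -> buffer=cTHmmBmS?????????? -> prefix_len=8
Fragment 3: offset=11 data="hZ" -> buffer=cTHmmBmS???hZ????? -> prefix_len=8
Fragment 4: offset=8 data="NRS" -> buffer=cTHmmBmSNRShZ????? -> prefix_len=13
Fragment 5: offset=17 data="R" -> buffer=cTHmmBmSNRShZ????R -> prefix_len=13
Fragment 6: offset=13 data="IuSH" -> buffer=cTHmmBmSNRShZIuSHR -> prefix_len=18

Answer: 0 8 8 13 13 18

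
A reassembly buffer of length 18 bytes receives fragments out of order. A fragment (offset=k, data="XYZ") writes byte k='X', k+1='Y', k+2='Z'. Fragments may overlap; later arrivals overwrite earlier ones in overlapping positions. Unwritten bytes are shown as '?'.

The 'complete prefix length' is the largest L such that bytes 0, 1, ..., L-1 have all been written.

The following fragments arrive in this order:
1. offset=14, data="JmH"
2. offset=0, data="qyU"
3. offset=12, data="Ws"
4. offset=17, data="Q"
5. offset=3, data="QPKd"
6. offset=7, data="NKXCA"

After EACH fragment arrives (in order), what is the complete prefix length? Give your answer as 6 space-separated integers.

Answer: 0 3 3 3 7 18

Derivation:
Fragment 1: offset=14 data="JmH" -> buffer=??????????????JmH? -> prefix_len=0
Fragment 2: offset=0 data="qyU" -> buffer=qyU???????????JmH? -> prefix_len=3
Fragment 3: offset=12 data="Ws" -> buffer=qyU?????????WsJmH? -> prefix_len=3
Fragment 4: offset=17 data="Q" -> buffer=qyU?????????WsJmHQ -> prefix_len=3
Fragment 5: offset=3 data="QPKd" -> buffer=qyUQPKd?????WsJmHQ -> prefix_len=7
Fragment 6: offset=7 data="NKXCA" -> buffer=qyUQPKdNKXCAWsJmHQ -> prefix_len=18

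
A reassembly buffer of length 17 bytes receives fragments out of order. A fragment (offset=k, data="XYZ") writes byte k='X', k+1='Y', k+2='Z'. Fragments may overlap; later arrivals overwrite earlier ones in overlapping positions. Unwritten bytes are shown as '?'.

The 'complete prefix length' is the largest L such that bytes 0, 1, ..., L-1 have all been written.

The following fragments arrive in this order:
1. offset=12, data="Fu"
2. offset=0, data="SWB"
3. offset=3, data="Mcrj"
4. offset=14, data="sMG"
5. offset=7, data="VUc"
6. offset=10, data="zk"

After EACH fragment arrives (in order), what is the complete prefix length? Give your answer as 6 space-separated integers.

Answer: 0 3 7 7 10 17

Derivation:
Fragment 1: offset=12 data="Fu" -> buffer=????????????Fu??? -> prefix_len=0
Fragment 2: offset=0 data="SWB" -> buffer=SWB?????????Fu??? -> prefix_len=3
Fragment 3: offset=3 data="Mcrj" -> buffer=SWBMcrj?????Fu??? -> prefix_len=7
Fragment 4: offset=14 data="sMG" -> buffer=SWBMcrj?????FusMG -> prefix_len=7
Fragment 5: offset=7 data="VUc" -> buffer=SWBMcrjVUc??FusMG -> prefix_len=10
Fragment 6: offset=10 data="zk" -> buffer=SWBMcrjVUczkFusMG -> prefix_len=17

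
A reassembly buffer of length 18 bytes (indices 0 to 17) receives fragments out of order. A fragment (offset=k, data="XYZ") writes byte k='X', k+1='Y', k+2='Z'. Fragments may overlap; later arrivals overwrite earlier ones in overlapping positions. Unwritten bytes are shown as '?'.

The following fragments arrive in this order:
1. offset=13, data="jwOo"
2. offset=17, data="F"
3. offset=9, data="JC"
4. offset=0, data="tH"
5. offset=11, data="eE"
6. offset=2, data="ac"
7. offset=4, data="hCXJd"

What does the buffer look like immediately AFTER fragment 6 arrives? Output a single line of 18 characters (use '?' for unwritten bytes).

Fragment 1: offset=13 data="jwOo" -> buffer=?????????????jwOo?
Fragment 2: offset=17 data="F" -> buffer=?????????????jwOoF
Fragment 3: offset=9 data="JC" -> buffer=?????????JC??jwOoF
Fragment 4: offset=0 data="tH" -> buffer=tH???????JC??jwOoF
Fragment 5: offset=11 data="eE" -> buffer=tH???????JCeEjwOoF
Fragment 6: offset=2 data="ac" -> buffer=tHac?????JCeEjwOoF

Answer: tHac?????JCeEjwOoF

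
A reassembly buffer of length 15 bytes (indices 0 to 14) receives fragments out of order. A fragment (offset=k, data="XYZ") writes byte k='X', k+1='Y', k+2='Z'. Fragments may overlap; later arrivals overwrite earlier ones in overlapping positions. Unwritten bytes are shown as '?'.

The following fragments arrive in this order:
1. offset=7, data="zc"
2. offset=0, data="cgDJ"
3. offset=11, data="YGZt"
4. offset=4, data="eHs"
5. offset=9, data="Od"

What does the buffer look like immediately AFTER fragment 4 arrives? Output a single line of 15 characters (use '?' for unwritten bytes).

Fragment 1: offset=7 data="zc" -> buffer=???????zc??????
Fragment 2: offset=0 data="cgDJ" -> buffer=cgDJ???zc??????
Fragment 3: offset=11 data="YGZt" -> buffer=cgDJ???zc??YGZt
Fragment 4: offset=4 data="eHs" -> buffer=cgDJeHszc??YGZt

Answer: cgDJeHszc??YGZt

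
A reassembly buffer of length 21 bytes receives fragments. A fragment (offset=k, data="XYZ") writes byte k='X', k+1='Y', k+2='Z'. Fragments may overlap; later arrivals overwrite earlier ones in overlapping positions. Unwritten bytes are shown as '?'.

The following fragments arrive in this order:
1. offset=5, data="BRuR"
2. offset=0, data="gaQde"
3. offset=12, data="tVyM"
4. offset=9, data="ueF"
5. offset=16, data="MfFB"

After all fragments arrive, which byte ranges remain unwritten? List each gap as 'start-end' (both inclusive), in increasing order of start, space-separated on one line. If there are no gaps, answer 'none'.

Fragment 1: offset=5 len=4
Fragment 2: offset=0 len=5
Fragment 3: offset=12 len=4
Fragment 4: offset=9 len=3
Fragment 5: offset=16 len=4
Gaps: 20-20

Answer: 20-20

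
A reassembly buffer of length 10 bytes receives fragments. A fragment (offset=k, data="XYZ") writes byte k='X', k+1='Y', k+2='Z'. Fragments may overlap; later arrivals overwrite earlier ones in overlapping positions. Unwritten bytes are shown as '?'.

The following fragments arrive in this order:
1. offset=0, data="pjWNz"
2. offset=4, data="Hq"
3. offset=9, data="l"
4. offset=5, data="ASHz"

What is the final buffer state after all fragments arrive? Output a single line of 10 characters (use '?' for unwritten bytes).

Answer: pjWNHASHzl

Derivation:
Fragment 1: offset=0 data="pjWNz" -> buffer=pjWNz?????
Fragment 2: offset=4 data="Hq" -> buffer=pjWNHq????
Fragment 3: offset=9 data="l" -> buffer=pjWNHq???l
Fragment 4: offset=5 data="ASHz" -> buffer=pjWNHASHzl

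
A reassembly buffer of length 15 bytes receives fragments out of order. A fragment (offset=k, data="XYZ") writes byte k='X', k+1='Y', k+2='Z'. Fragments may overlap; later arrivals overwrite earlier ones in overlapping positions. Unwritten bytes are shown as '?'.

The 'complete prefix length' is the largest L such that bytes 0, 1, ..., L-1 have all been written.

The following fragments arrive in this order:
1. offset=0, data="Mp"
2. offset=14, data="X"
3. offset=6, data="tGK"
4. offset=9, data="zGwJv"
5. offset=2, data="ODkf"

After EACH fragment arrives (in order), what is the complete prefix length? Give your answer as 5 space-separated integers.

Fragment 1: offset=0 data="Mp" -> buffer=Mp????????????? -> prefix_len=2
Fragment 2: offset=14 data="X" -> buffer=Mp????????????X -> prefix_len=2
Fragment 3: offset=6 data="tGK" -> buffer=Mp????tGK?????X -> prefix_len=2
Fragment 4: offset=9 data="zGwJv" -> buffer=Mp????tGKzGwJvX -> prefix_len=2
Fragment 5: offset=2 data="ODkf" -> buffer=MpODkftGKzGwJvX -> prefix_len=15

Answer: 2 2 2 2 15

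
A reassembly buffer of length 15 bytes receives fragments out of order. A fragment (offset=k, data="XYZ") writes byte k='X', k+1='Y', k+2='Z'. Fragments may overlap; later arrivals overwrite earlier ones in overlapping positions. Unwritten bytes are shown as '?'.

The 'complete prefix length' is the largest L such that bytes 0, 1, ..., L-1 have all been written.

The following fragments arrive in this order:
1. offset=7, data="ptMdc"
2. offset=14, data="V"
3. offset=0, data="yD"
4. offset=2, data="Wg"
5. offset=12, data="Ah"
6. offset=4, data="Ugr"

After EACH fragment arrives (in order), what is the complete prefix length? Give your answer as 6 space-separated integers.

Fragment 1: offset=7 data="ptMdc" -> buffer=???????ptMdc??? -> prefix_len=0
Fragment 2: offset=14 data="V" -> buffer=???????ptMdc??V -> prefix_len=0
Fragment 3: offset=0 data="yD" -> buffer=yD?????ptMdc??V -> prefix_len=2
Fragment 4: offset=2 data="Wg" -> buffer=yDWg???ptMdc??V -> prefix_len=4
Fragment 5: offset=12 data="Ah" -> buffer=yDWg???ptMdcAhV -> prefix_len=4
Fragment 6: offset=4 data="Ugr" -> buffer=yDWgUgrptMdcAhV -> prefix_len=15

Answer: 0 0 2 4 4 15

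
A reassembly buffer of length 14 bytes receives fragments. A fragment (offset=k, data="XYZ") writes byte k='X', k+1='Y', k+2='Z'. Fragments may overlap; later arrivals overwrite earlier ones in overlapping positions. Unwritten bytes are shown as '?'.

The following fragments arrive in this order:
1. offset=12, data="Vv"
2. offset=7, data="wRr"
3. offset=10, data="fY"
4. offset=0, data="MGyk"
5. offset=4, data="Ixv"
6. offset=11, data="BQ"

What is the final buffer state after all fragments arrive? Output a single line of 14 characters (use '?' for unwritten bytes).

Answer: MGykIxvwRrfBQv

Derivation:
Fragment 1: offset=12 data="Vv" -> buffer=????????????Vv
Fragment 2: offset=7 data="wRr" -> buffer=???????wRr??Vv
Fragment 3: offset=10 data="fY" -> buffer=???????wRrfYVv
Fragment 4: offset=0 data="MGyk" -> buffer=MGyk???wRrfYVv
Fragment 5: offset=4 data="Ixv" -> buffer=MGykIxvwRrfYVv
Fragment 6: offset=11 data="BQ" -> buffer=MGykIxvwRrfBQv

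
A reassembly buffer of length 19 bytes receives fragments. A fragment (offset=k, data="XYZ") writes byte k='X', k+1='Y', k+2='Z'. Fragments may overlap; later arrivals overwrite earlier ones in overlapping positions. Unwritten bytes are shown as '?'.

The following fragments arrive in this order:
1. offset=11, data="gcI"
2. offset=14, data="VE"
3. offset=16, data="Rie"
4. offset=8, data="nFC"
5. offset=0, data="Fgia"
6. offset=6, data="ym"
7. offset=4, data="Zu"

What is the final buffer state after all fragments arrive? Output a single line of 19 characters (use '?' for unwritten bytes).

Answer: FgiaZuymnFCgcIVERie

Derivation:
Fragment 1: offset=11 data="gcI" -> buffer=???????????gcI?????
Fragment 2: offset=14 data="VE" -> buffer=???????????gcIVE???
Fragment 3: offset=16 data="Rie" -> buffer=???????????gcIVERie
Fragment 4: offset=8 data="nFC" -> buffer=????????nFCgcIVERie
Fragment 5: offset=0 data="Fgia" -> buffer=Fgia????nFCgcIVERie
Fragment 6: offset=6 data="ym" -> buffer=Fgia??ymnFCgcIVERie
Fragment 7: offset=4 data="Zu" -> buffer=FgiaZuymnFCgcIVERie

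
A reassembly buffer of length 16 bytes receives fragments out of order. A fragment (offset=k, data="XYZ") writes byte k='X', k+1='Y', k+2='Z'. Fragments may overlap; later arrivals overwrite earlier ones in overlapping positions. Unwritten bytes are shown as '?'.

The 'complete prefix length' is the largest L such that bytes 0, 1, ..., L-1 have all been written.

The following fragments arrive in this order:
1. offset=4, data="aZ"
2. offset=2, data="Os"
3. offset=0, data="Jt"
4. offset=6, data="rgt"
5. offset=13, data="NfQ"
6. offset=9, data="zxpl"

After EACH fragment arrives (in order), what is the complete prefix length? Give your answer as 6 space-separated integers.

Fragment 1: offset=4 data="aZ" -> buffer=????aZ?????????? -> prefix_len=0
Fragment 2: offset=2 data="Os" -> buffer=??OsaZ?????????? -> prefix_len=0
Fragment 3: offset=0 data="Jt" -> buffer=JtOsaZ?????????? -> prefix_len=6
Fragment 4: offset=6 data="rgt" -> buffer=JtOsaZrgt??????? -> prefix_len=9
Fragment 5: offset=13 data="NfQ" -> buffer=JtOsaZrgt????NfQ -> prefix_len=9
Fragment 6: offset=9 data="zxpl" -> buffer=JtOsaZrgtzxplNfQ -> prefix_len=16

Answer: 0 0 6 9 9 16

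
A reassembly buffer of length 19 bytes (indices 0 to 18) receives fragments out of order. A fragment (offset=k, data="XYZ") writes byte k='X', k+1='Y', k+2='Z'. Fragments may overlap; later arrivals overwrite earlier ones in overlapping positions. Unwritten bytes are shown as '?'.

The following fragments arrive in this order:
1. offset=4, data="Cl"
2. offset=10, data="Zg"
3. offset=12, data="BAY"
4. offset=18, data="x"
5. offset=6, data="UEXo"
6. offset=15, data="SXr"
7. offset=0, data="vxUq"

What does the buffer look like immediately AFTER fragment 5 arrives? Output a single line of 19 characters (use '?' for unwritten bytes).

Fragment 1: offset=4 data="Cl" -> buffer=????Cl?????????????
Fragment 2: offset=10 data="Zg" -> buffer=????Cl????Zg???????
Fragment 3: offset=12 data="BAY" -> buffer=????Cl????ZgBAY????
Fragment 4: offset=18 data="x" -> buffer=????Cl????ZgBAY???x
Fragment 5: offset=6 data="UEXo" -> buffer=????ClUEXoZgBAY???x

Answer: ????ClUEXoZgBAY???x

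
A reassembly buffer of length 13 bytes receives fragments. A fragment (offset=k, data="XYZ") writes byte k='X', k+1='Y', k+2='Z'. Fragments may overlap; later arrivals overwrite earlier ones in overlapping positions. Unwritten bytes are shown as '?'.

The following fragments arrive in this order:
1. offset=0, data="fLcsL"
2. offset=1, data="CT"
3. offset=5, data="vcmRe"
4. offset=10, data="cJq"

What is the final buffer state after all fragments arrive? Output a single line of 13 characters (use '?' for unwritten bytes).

Answer: fCTsLvcmRecJq

Derivation:
Fragment 1: offset=0 data="fLcsL" -> buffer=fLcsL????????
Fragment 2: offset=1 data="CT" -> buffer=fCTsL????????
Fragment 3: offset=5 data="vcmRe" -> buffer=fCTsLvcmRe???
Fragment 4: offset=10 data="cJq" -> buffer=fCTsLvcmRecJq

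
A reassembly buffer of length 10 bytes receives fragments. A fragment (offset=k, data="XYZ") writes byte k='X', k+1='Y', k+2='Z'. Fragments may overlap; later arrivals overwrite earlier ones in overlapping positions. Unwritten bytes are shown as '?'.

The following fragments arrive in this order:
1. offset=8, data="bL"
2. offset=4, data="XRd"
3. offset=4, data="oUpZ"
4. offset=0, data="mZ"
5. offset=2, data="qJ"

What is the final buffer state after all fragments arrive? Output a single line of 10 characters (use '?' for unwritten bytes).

Answer: mZqJoUpZbL

Derivation:
Fragment 1: offset=8 data="bL" -> buffer=????????bL
Fragment 2: offset=4 data="XRd" -> buffer=????XRd?bL
Fragment 3: offset=4 data="oUpZ" -> buffer=????oUpZbL
Fragment 4: offset=0 data="mZ" -> buffer=mZ??oUpZbL
Fragment 5: offset=2 data="qJ" -> buffer=mZqJoUpZbL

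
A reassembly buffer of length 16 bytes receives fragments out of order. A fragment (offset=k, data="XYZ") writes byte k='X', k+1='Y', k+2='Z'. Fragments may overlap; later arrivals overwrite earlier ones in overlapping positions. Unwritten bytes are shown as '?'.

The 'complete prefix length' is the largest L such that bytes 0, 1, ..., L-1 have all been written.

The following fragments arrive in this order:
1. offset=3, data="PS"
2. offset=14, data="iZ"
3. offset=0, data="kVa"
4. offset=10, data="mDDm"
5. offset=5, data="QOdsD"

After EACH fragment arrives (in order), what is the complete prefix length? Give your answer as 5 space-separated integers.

Fragment 1: offset=3 data="PS" -> buffer=???PS??????????? -> prefix_len=0
Fragment 2: offset=14 data="iZ" -> buffer=???PS?????????iZ -> prefix_len=0
Fragment 3: offset=0 data="kVa" -> buffer=kVaPS?????????iZ -> prefix_len=5
Fragment 4: offset=10 data="mDDm" -> buffer=kVaPS?????mDDmiZ -> prefix_len=5
Fragment 5: offset=5 data="QOdsD" -> buffer=kVaPSQOdsDmDDmiZ -> prefix_len=16

Answer: 0 0 5 5 16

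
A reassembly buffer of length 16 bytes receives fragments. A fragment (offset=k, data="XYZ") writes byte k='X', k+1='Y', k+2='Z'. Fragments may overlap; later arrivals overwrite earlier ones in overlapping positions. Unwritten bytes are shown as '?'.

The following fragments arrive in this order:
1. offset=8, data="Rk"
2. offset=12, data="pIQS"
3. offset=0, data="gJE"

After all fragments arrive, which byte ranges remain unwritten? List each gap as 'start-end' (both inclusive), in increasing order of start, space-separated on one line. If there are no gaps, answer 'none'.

Answer: 3-7 10-11

Derivation:
Fragment 1: offset=8 len=2
Fragment 2: offset=12 len=4
Fragment 3: offset=0 len=3
Gaps: 3-7 10-11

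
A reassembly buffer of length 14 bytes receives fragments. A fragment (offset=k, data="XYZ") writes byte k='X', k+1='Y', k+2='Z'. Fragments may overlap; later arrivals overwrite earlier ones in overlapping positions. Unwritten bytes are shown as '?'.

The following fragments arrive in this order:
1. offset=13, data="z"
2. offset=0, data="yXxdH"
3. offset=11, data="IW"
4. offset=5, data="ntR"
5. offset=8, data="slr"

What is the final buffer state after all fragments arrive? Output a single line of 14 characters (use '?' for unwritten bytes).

Answer: yXxdHntRslrIWz

Derivation:
Fragment 1: offset=13 data="z" -> buffer=?????????????z
Fragment 2: offset=0 data="yXxdH" -> buffer=yXxdH????????z
Fragment 3: offset=11 data="IW" -> buffer=yXxdH??????IWz
Fragment 4: offset=5 data="ntR" -> buffer=yXxdHntR???IWz
Fragment 5: offset=8 data="slr" -> buffer=yXxdHntRslrIWz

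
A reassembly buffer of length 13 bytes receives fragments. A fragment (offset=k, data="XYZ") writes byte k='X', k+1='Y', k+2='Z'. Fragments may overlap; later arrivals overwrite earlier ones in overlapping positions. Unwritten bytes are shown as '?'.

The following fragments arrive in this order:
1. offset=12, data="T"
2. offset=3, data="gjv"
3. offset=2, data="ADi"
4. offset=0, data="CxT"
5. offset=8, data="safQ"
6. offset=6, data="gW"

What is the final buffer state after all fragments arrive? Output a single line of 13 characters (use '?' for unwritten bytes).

Fragment 1: offset=12 data="T" -> buffer=????????????T
Fragment 2: offset=3 data="gjv" -> buffer=???gjv??????T
Fragment 3: offset=2 data="ADi" -> buffer=??ADiv??????T
Fragment 4: offset=0 data="CxT" -> buffer=CxTDiv??????T
Fragment 5: offset=8 data="safQ" -> buffer=CxTDiv??safQT
Fragment 6: offset=6 data="gW" -> buffer=CxTDivgWsafQT

Answer: CxTDivgWsafQT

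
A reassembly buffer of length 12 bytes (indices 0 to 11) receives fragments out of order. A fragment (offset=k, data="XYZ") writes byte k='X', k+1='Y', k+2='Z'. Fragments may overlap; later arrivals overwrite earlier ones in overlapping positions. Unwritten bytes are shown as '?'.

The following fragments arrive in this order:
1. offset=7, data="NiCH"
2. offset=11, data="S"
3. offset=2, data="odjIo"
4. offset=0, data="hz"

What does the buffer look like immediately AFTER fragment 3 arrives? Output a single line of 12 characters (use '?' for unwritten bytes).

Answer: ??odjIoNiCHS

Derivation:
Fragment 1: offset=7 data="NiCH" -> buffer=???????NiCH?
Fragment 2: offset=11 data="S" -> buffer=???????NiCHS
Fragment 3: offset=2 data="odjIo" -> buffer=??odjIoNiCHS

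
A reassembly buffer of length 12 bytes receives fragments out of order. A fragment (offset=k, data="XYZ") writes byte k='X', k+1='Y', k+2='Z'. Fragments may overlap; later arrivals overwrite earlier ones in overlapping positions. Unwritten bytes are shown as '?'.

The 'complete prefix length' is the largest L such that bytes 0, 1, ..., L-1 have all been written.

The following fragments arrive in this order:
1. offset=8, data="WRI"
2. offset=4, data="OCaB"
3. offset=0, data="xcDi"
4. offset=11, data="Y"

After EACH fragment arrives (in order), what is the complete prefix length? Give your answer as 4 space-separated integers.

Answer: 0 0 11 12

Derivation:
Fragment 1: offset=8 data="WRI" -> buffer=????????WRI? -> prefix_len=0
Fragment 2: offset=4 data="OCaB" -> buffer=????OCaBWRI? -> prefix_len=0
Fragment 3: offset=0 data="xcDi" -> buffer=xcDiOCaBWRI? -> prefix_len=11
Fragment 4: offset=11 data="Y" -> buffer=xcDiOCaBWRIY -> prefix_len=12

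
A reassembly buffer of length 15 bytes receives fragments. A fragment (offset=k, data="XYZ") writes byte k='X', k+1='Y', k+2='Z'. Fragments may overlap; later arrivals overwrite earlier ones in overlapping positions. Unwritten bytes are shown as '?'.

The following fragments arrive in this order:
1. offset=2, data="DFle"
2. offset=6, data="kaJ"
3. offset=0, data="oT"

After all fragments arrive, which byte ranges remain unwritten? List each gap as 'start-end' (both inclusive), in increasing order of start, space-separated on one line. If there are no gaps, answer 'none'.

Fragment 1: offset=2 len=4
Fragment 2: offset=6 len=3
Fragment 3: offset=0 len=2
Gaps: 9-14

Answer: 9-14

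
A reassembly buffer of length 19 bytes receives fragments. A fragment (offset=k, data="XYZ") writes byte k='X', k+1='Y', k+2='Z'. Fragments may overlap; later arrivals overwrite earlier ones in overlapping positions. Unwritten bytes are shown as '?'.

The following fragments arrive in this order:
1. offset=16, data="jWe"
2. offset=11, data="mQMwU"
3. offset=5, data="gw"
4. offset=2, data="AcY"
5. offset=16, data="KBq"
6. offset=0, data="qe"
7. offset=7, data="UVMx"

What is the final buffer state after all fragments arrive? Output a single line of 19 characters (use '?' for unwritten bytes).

Answer: qeAcYgwUVMxmQMwUKBq

Derivation:
Fragment 1: offset=16 data="jWe" -> buffer=????????????????jWe
Fragment 2: offset=11 data="mQMwU" -> buffer=???????????mQMwUjWe
Fragment 3: offset=5 data="gw" -> buffer=?????gw????mQMwUjWe
Fragment 4: offset=2 data="AcY" -> buffer=??AcYgw????mQMwUjWe
Fragment 5: offset=16 data="KBq" -> buffer=??AcYgw????mQMwUKBq
Fragment 6: offset=0 data="qe" -> buffer=qeAcYgw????mQMwUKBq
Fragment 7: offset=7 data="UVMx" -> buffer=qeAcYgwUVMxmQMwUKBq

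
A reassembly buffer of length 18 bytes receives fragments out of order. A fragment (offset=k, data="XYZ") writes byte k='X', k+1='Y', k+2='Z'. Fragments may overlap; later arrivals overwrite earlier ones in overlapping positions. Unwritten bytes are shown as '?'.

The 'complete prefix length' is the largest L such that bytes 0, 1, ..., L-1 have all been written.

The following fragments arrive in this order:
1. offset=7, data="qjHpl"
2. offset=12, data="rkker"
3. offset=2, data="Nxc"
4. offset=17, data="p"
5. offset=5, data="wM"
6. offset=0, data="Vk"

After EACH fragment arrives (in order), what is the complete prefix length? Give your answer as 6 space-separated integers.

Answer: 0 0 0 0 0 18

Derivation:
Fragment 1: offset=7 data="qjHpl" -> buffer=???????qjHpl?????? -> prefix_len=0
Fragment 2: offset=12 data="rkker" -> buffer=???????qjHplrkker? -> prefix_len=0
Fragment 3: offset=2 data="Nxc" -> buffer=??Nxc??qjHplrkker? -> prefix_len=0
Fragment 4: offset=17 data="p" -> buffer=??Nxc??qjHplrkkerp -> prefix_len=0
Fragment 5: offset=5 data="wM" -> buffer=??NxcwMqjHplrkkerp -> prefix_len=0
Fragment 6: offset=0 data="Vk" -> buffer=VkNxcwMqjHplrkkerp -> prefix_len=18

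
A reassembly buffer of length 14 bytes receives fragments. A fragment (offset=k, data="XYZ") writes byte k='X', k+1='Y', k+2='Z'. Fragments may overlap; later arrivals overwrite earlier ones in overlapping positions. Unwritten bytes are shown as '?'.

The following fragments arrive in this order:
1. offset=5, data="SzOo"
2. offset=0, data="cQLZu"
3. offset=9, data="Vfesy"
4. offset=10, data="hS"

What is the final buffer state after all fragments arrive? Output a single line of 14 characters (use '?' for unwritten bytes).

Fragment 1: offset=5 data="SzOo" -> buffer=?????SzOo?????
Fragment 2: offset=0 data="cQLZu" -> buffer=cQLZuSzOo?????
Fragment 3: offset=9 data="Vfesy" -> buffer=cQLZuSzOoVfesy
Fragment 4: offset=10 data="hS" -> buffer=cQLZuSzOoVhSsy

Answer: cQLZuSzOoVhSsy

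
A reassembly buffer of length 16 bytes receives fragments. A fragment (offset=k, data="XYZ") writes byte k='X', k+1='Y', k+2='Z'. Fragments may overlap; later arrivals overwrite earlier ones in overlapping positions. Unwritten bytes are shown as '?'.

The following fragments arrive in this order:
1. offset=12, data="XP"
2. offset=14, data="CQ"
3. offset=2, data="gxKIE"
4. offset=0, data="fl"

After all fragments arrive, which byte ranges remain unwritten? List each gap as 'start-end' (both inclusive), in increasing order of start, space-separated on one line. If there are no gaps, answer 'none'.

Fragment 1: offset=12 len=2
Fragment 2: offset=14 len=2
Fragment 3: offset=2 len=5
Fragment 4: offset=0 len=2
Gaps: 7-11

Answer: 7-11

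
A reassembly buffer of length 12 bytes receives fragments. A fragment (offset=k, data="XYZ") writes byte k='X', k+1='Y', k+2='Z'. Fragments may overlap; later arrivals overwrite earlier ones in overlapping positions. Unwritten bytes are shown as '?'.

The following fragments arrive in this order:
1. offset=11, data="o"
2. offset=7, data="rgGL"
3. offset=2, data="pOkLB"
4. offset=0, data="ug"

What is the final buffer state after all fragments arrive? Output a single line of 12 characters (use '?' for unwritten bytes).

Fragment 1: offset=11 data="o" -> buffer=???????????o
Fragment 2: offset=7 data="rgGL" -> buffer=???????rgGLo
Fragment 3: offset=2 data="pOkLB" -> buffer=??pOkLBrgGLo
Fragment 4: offset=0 data="ug" -> buffer=ugpOkLBrgGLo

Answer: ugpOkLBrgGLo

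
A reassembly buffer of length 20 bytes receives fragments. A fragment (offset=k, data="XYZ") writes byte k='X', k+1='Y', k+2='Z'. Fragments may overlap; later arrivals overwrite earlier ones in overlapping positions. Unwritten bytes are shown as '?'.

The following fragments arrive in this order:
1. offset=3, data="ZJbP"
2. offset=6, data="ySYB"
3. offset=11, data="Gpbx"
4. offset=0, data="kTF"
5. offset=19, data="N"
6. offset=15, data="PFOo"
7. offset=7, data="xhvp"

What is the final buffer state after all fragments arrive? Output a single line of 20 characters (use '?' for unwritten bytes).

Fragment 1: offset=3 data="ZJbP" -> buffer=???ZJbP?????????????
Fragment 2: offset=6 data="ySYB" -> buffer=???ZJbySYB??????????
Fragment 3: offset=11 data="Gpbx" -> buffer=???ZJbySYB?Gpbx?????
Fragment 4: offset=0 data="kTF" -> buffer=kTFZJbySYB?Gpbx?????
Fragment 5: offset=19 data="N" -> buffer=kTFZJbySYB?Gpbx????N
Fragment 6: offset=15 data="PFOo" -> buffer=kTFZJbySYB?GpbxPFOoN
Fragment 7: offset=7 data="xhvp" -> buffer=kTFZJbyxhvpGpbxPFOoN

Answer: kTFZJbyxhvpGpbxPFOoN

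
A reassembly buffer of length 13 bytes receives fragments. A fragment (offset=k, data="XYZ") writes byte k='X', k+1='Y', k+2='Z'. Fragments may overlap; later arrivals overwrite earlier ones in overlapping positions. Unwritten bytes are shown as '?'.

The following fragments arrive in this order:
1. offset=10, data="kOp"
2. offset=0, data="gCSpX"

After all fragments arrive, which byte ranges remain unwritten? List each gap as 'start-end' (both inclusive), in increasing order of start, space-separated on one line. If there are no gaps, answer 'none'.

Answer: 5-9

Derivation:
Fragment 1: offset=10 len=3
Fragment 2: offset=0 len=5
Gaps: 5-9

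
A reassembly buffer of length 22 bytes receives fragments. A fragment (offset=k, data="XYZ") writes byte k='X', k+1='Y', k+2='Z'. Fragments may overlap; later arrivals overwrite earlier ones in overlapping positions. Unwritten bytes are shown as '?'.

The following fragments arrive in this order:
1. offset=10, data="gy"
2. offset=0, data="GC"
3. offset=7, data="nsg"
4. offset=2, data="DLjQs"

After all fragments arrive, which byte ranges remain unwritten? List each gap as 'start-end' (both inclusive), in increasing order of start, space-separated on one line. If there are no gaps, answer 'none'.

Fragment 1: offset=10 len=2
Fragment 2: offset=0 len=2
Fragment 3: offset=7 len=3
Fragment 4: offset=2 len=5
Gaps: 12-21

Answer: 12-21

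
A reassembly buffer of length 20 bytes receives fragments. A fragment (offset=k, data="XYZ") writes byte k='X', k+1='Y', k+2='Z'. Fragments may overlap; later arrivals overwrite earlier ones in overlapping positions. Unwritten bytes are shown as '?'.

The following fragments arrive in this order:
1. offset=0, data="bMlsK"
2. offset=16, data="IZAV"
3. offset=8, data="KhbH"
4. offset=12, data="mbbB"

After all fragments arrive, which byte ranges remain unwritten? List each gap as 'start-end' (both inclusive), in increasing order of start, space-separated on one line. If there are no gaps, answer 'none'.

Answer: 5-7

Derivation:
Fragment 1: offset=0 len=5
Fragment 2: offset=16 len=4
Fragment 3: offset=8 len=4
Fragment 4: offset=12 len=4
Gaps: 5-7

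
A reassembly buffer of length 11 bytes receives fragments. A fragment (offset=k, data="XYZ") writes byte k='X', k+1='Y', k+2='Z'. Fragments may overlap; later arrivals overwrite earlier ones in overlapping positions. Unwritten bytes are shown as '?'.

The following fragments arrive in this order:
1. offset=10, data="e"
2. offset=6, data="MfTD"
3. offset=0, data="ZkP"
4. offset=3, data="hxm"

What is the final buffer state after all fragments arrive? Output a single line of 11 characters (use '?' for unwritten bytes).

Answer: ZkPhxmMfTDe

Derivation:
Fragment 1: offset=10 data="e" -> buffer=??????????e
Fragment 2: offset=6 data="MfTD" -> buffer=??????MfTDe
Fragment 3: offset=0 data="ZkP" -> buffer=ZkP???MfTDe
Fragment 4: offset=3 data="hxm" -> buffer=ZkPhxmMfTDe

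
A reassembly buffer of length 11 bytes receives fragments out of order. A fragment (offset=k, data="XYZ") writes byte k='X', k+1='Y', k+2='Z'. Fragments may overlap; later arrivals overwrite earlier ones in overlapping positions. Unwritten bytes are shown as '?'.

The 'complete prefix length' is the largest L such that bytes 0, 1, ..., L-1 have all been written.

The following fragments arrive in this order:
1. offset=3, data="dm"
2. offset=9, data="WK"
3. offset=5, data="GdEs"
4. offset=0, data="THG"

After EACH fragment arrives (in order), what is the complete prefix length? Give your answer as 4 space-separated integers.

Answer: 0 0 0 11

Derivation:
Fragment 1: offset=3 data="dm" -> buffer=???dm?????? -> prefix_len=0
Fragment 2: offset=9 data="WK" -> buffer=???dm????WK -> prefix_len=0
Fragment 3: offset=5 data="GdEs" -> buffer=???dmGdEsWK -> prefix_len=0
Fragment 4: offset=0 data="THG" -> buffer=THGdmGdEsWK -> prefix_len=11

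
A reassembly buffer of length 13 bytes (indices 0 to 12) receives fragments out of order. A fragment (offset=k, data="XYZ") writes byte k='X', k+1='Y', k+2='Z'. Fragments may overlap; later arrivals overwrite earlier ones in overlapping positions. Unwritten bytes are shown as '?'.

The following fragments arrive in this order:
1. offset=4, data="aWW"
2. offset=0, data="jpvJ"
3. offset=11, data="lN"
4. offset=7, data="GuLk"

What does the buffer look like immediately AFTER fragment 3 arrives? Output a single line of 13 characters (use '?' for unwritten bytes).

Fragment 1: offset=4 data="aWW" -> buffer=????aWW??????
Fragment 2: offset=0 data="jpvJ" -> buffer=jpvJaWW??????
Fragment 3: offset=11 data="lN" -> buffer=jpvJaWW????lN

Answer: jpvJaWW????lN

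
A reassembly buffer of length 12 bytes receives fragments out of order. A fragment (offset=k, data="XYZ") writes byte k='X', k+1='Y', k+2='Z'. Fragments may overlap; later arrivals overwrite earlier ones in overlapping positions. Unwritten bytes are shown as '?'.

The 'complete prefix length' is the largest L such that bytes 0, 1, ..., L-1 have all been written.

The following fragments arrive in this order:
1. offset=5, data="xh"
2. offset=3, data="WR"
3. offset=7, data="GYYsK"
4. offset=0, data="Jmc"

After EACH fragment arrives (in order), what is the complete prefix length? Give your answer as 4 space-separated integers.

Fragment 1: offset=5 data="xh" -> buffer=?????xh????? -> prefix_len=0
Fragment 2: offset=3 data="WR" -> buffer=???WRxh????? -> prefix_len=0
Fragment 3: offset=7 data="GYYsK" -> buffer=???WRxhGYYsK -> prefix_len=0
Fragment 4: offset=0 data="Jmc" -> buffer=JmcWRxhGYYsK -> prefix_len=12

Answer: 0 0 0 12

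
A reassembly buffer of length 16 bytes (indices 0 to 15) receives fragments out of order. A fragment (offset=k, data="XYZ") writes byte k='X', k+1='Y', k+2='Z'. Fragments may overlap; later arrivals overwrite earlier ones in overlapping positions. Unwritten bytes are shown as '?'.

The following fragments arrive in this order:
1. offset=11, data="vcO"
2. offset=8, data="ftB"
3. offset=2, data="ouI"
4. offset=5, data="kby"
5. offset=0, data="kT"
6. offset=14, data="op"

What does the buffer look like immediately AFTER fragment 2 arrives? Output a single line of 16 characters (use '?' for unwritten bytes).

Answer: ????????ftBvcO??

Derivation:
Fragment 1: offset=11 data="vcO" -> buffer=???????????vcO??
Fragment 2: offset=8 data="ftB" -> buffer=????????ftBvcO??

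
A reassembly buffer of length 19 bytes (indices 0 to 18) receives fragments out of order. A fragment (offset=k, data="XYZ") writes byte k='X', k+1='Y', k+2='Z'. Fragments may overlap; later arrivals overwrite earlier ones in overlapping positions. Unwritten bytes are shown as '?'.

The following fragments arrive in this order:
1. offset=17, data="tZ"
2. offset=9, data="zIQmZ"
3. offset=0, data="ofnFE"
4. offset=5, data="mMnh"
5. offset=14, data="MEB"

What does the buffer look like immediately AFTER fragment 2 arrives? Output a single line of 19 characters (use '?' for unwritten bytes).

Answer: ?????????zIQmZ???tZ

Derivation:
Fragment 1: offset=17 data="tZ" -> buffer=?????????????????tZ
Fragment 2: offset=9 data="zIQmZ" -> buffer=?????????zIQmZ???tZ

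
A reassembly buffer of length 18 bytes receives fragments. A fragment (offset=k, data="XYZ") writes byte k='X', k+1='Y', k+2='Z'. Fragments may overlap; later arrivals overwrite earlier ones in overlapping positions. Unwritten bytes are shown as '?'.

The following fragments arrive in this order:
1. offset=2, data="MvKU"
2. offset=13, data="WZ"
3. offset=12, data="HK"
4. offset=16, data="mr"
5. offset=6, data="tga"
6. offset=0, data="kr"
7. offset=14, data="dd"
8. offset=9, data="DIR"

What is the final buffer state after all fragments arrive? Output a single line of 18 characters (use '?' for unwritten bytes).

Answer: krMvKUtgaDIRHKddmr

Derivation:
Fragment 1: offset=2 data="MvKU" -> buffer=??MvKU????????????
Fragment 2: offset=13 data="WZ" -> buffer=??MvKU???????WZ???
Fragment 3: offset=12 data="HK" -> buffer=??MvKU??????HKZ???
Fragment 4: offset=16 data="mr" -> buffer=??MvKU??????HKZ?mr
Fragment 5: offset=6 data="tga" -> buffer=??MvKUtga???HKZ?mr
Fragment 6: offset=0 data="kr" -> buffer=krMvKUtga???HKZ?mr
Fragment 7: offset=14 data="dd" -> buffer=krMvKUtga???HKddmr
Fragment 8: offset=9 data="DIR" -> buffer=krMvKUtgaDIRHKddmr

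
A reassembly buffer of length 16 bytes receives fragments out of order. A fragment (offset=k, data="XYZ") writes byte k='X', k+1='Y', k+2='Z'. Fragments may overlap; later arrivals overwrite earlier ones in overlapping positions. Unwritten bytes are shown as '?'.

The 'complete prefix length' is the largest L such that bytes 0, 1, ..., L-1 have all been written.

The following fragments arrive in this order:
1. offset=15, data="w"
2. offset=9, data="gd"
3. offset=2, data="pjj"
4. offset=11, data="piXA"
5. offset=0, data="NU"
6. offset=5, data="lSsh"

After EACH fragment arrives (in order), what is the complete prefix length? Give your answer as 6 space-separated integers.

Answer: 0 0 0 0 5 16

Derivation:
Fragment 1: offset=15 data="w" -> buffer=???????????????w -> prefix_len=0
Fragment 2: offset=9 data="gd" -> buffer=?????????gd????w -> prefix_len=0
Fragment 3: offset=2 data="pjj" -> buffer=??pjj????gd????w -> prefix_len=0
Fragment 4: offset=11 data="piXA" -> buffer=??pjj????gdpiXAw -> prefix_len=0
Fragment 5: offset=0 data="NU" -> buffer=NUpjj????gdpiXAw -> prefix_len=5
Fragment 6: offset=5 data="lSsh" -> buffer=NUpjjlSshgdpiXAw -> prefix_len=16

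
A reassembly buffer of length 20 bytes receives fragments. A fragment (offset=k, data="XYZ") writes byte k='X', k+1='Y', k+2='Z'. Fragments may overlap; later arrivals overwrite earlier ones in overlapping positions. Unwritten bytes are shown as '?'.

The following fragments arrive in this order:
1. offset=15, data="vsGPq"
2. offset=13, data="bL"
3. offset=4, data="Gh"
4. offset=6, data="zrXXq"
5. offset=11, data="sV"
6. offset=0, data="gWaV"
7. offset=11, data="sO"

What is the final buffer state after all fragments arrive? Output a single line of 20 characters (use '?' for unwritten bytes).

Answer: gWaVGhzrXXqsObLvsGPq

Derivation:
Fragment 1: offset=15 data="vsGPq" -> buffer=???????????????vsGPq
Fragment 2: offset=13 data="bL" -> buffer=?????????????bLvsGPq
Fragment 3: offset=4 data="Gh" -> buffer=????Gh???????bLvsGPq
Fragment 4: offset=6 data="zrXXq" -> buffer=????GhzrXXq??bLvsGPq
Fragment 5: offset=11 data="sV" -> buffer=????GhzrXXqsVbLvsGPq
Fragment 6: offset=0 data="gWaV" -> buffer=gWaVGhzrXXqsVbLvsGPq
Fragment 7: offset=11 data="sO" -> buffer=gWaVGhzrXXqsObLvsGPq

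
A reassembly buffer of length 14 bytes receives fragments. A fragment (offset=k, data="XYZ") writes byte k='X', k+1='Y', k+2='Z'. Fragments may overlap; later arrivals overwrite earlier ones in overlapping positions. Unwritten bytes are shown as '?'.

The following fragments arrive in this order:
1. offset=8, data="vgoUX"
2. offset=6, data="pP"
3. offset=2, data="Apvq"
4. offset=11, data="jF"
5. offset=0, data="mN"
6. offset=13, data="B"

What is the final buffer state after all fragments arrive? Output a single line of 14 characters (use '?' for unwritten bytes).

Fragment 1: offset=8 data="vgoUX" -> buffer=????????vgoUX?
Fragment 2: offset=6 data="pP" -> buffer=??????pPvgoUX?
Fragment 3: offset=2 data="Apvq" -> buffer=??ApvqpPvgoUX?
Fragment 4: offset=11 data="jF" -> buffer=??ApvqpPvgojF?
Fragment 5: offset=0 data="mN" -> buffer=mNApvqpPvgojF?
Fragment 6: offset=13 data="B" -> buffer=mNApvqpPvgojFB

Answer: mNApvqpPvgojFB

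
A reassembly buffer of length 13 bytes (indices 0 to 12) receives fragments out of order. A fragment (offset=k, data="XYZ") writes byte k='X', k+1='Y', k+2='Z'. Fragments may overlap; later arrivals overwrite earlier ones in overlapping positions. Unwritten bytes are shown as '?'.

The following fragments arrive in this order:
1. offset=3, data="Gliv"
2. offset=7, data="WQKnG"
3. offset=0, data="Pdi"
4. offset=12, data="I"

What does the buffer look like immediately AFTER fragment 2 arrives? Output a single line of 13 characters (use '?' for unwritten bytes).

Answer: ???GlivWQKnG?

Derivation:
Fragment 1: offset=3 data="Gliv" -> buffer=???Gliv??????
Fragment 2: offset=7 data="WQKnG" -> buffer=???GlivWQKnG?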